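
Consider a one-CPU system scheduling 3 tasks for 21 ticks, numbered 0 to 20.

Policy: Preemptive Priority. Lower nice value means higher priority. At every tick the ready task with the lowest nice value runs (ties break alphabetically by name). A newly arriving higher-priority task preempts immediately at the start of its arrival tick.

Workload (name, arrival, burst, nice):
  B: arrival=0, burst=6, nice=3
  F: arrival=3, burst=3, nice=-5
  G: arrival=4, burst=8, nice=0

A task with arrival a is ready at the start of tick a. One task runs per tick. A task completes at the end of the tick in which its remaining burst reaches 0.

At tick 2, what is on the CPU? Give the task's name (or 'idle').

running at tick 2 = B

t=0: ready={B} → run B
t=1: ready={B} → run B
t=2: ready={B} → run B
t=3: ready={B,F} → run F
t=4: ready={B,F,G} → run F
t=5: ready={B,F,G} → run F
t=6: ready={B,G} → run G
t=7: ready={B,G} → run G
t=8: ready={B,G} → run G
t=9: ready={B,G} → run G
t=10: ready={B,G} → run G
t=11: ready={B,G} → run G
t=12: ready={B,G} → run G
t=13: ready={B,G} → run G
t=14: ready={B} → run B
t=15: ready={B} → run B
t=16: ready={B} → run B
t=17: (idle)
t=18: (idle)
t=19: (idle)
t=20: (idle)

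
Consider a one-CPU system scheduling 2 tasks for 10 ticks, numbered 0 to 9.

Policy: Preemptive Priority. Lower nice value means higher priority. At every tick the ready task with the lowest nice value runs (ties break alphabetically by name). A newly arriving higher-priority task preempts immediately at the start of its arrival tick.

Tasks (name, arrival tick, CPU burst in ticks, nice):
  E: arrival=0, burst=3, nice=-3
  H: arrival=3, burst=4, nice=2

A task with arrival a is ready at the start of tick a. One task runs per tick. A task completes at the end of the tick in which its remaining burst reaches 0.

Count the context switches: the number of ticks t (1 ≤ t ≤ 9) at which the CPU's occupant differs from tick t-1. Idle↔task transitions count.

t=0: ready={E} → run E
t=1: ready={E} → run E
t=2: ready={E} → run E
t=3: ready={H} → run H
t=4: ready={H} → run H
t=5: ready={H} → run H
t=6: ready={H} → run H
t=7: (idle)
t=8: (idle)
t=9: (idle)

context switches = 2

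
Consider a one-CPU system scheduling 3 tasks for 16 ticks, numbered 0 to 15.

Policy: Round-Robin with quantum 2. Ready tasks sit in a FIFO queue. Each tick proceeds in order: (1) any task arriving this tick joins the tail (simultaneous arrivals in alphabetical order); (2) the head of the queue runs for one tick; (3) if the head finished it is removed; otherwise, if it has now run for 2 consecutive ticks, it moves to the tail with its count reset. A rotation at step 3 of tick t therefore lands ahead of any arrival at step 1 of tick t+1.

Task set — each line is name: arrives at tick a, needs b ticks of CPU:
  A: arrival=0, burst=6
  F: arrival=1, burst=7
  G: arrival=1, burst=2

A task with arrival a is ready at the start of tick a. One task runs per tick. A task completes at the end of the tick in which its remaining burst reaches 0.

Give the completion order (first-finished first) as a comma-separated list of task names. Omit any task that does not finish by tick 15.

t=0: queue=[A] q_used=0 → run A
t=1: queue=[A,F,G] q_used=1 → run A
t=2: queue=[F,G,A] q_used=0 → run F
t=3: queue=[F,G,A] q_used=1 → run F
t=4: queue=[G,A,F] q_used=0 → run G
t=5: queue=[G,A,F] q_used=1 → run G
t=6: queue=[A,F] q_used=0 → run A
t=7: queue=[A,F] q_used=1 → run A
t=8: queue=[F,A] q_used=0 → run F
t=9: queue=[F,A] q_used=1 → run F
t=10: queue=[A,F] q_used=0 → run A
t=11: queue=[A,F] q_used=1 → run A
t=12: queue=[F] q_used=0 → run F
t=13: queue=[F] q_used=1 → run F
t=14: queue=[F] q_used=0 → run F
t=15: (idle)

completion order = G, A, F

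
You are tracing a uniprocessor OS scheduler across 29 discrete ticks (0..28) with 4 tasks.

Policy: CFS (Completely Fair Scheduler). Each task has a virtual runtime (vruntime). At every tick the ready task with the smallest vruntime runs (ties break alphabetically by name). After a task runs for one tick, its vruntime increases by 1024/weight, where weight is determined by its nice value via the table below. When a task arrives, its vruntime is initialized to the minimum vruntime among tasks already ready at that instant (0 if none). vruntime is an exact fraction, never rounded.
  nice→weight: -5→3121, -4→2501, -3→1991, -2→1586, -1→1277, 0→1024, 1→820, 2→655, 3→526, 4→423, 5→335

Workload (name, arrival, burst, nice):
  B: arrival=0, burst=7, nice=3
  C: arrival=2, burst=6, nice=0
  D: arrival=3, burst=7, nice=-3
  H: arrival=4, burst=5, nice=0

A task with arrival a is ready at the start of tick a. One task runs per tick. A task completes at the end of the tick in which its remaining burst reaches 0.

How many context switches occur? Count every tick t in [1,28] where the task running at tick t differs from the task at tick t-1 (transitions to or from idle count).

context switches = 20

t=0: vr[B=0] → run B
t=1: vr[B=512/263] → run B
t=2: vr[B=1024/263 C=1024/263] → run B
t=3: vr[B=1536/263 C=1024/263 D=1024/263] → run C
t=4: vr[B=1536/263 C=1287/263 D=1024/263 H=1024/263] → run D
t=5: vr[B=1536/263 C=1287/263 D=2308096/523633 H=1024/263] → run H
t=6: vr[B=1536/263 C=1287/263 D=2308096/523633 H=1287/263] → run D
t=7: vr[B=1536/263 C=1287/263 D=2577408/523633 H=1287/263] → run C
t=8: vr[B=1536/263 C=1550/263 D=2577408/523633 H=1287/263] → run H
t=9: vr[B=1536/263 C=1550/263 D=2577408/523633 H=1550/263] → run D
t=10: vr[B=1536/263 C=1550/263 D=2846720/523633 H=1550/263] → run D
t=11: vr[B=1536/263 C=1550/263 D=3116032/523633 H=1550/263] → run B
t=12: vr[B=2048/263 C=1550/263 D=3116032/523633 H=1550/263] → run C
t=13: vr[B=2048/263 C=1813/263 D=3116032/523633 H=1550/263] → run H
t=14: vr[B=2048/263 C=1813/263 D=3116032/523633 H=1813/263] → run D
t=15: vr[B=2048/263 C=1813/263 D=3385344/523633 H=1813/263] → run D
t=16: vr[B=2048/263 C=1813/263 D=3654656/523633 H=1813/263] → run C
t=17: vr[B=2048/263 C=2076/263 D=3654656/523633 H=1813/263] → run H
t=18: vr[B=2048/263 C=2076/263 D=3654656/523633 H=2076/263] → run D
t=19: vr[B=2048/263 C=2076/263 H=2076/263] → run B
t=20: vr[B=2560/263 C=2076/263 H=2076/263] → run C
t=21: vr[B=2560/263 C=2339/263 H=2076/263] → run H
t=22: vr[B=2560/263 C=2339/263] → run C
t=23: vr[B=2560/263] → run B
t=24: vr[B=3072/263] → run B
t=25: (idle)
t=26: (idle)
t=27: (idle)
t=28: (idle)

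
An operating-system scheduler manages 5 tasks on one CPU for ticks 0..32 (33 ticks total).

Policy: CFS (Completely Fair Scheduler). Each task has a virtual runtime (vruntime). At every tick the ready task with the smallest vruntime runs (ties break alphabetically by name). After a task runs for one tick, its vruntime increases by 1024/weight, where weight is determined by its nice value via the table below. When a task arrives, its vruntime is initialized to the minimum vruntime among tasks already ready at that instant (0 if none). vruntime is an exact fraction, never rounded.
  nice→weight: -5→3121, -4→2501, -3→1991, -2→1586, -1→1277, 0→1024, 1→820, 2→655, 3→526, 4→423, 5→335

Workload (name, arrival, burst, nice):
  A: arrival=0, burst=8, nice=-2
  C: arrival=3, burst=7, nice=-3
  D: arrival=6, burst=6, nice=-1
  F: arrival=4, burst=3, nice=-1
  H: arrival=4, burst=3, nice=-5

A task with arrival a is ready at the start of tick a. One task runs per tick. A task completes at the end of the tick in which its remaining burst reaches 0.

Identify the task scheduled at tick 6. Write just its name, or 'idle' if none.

t=0: vr[A=0] → run A
t=1: vr[A=512/793] → run A
t=2: vr[A=1024/793] → run A
t=3: vr[A=1536/793 C=1536/793] → run A
t=4: vr[A=2048/793 C=1536/793 F=1536/793 H=1536/793] → run C
t=5: vr[A=2048/793 C=3870208/1578863 F=1536/793 H=1536/793] → run F
t=6: vr[A=2048/793 C=3870208/1578863 D=1536/793 F=2773504/1012661 H=1536/793] → run D
t=7: vr[A=2048/793 C=3870208/1578863 D=2773504/1012661 F=2773504/1012661 H=1536/793] → run H
t=8: vr[A=2048/793 C=3870208/1578863 D=2773504/1012661 F=2773504/1012661 H=5605888/2474953] → run H
t=9: vr[A=2048/793 C=3870208/1578863 D=2773504/1012661 F=2773504/1012661 H=6417920/2474953] → run C
t=10: vr[A=2048/793 C=4682240/1578863 D=2773504/1012661 F=2773504/1012661 H=6417920/2474953] → run A
t=11: vr[A=2560/793 C=4682240/1578863 D=2773504/1012661 F=2773504/1012661 H=6417920/2474953] → run H
t=12: vr[A=2560/793 C=4682240/1578863 D=2773504/1012661 F=2773504/1012661] → run D
t=13: vr[A=2560/793 C=4682240/1578863 D=3585536/1012661 F=2773504/1012661] → run F
t=14: vr[A=2560/793 C=4682240/1578863 D=3585536/1012661 F=3585536/1012661] → run C
t=15: vr[A=2560/793 C=5494272/1578863 D=3585536/1012661 F=3585536/1012661] → run A
t=16: vr[A=3072/793 C=5494272/1578863 D=3585536/1012661 F=3585536/1012661] → run C
t=17: vr[A=3072/793 C=6306304/1578863 D=3585536/1012661 F=3585536/1012661] → run D
t=18: vr[A=3072/793 C=6306304/1578863 D=4397568/1012661 F=3585536/1012661] → run F
t=19: vr[A=3072/793 C=6306304/1578863 D=4397568/1012661] → run A
t=20: vr[A=3584/793 C=6306304/1578863 D=4397568/1012661] → run C
t=21: vr[A=3584/793 C=7118336/1578863 D=4397568/1012661] → run D
t=22: vr[A=3584/793 C=7118336/1578863 D=5209600/1012661] → run C
t=23: vr[A=3584/793 C=7930368/1578863 D=5209600/1012661] → run A
t=24: vr[C=7930368/1578863 D=5209600/1012661] → run C
t=25: vr[D=5209600/1012661] → run D
t=26: vr[D=6021632/1012661] → run D
t=27: (idle)
t=28: (idle)
t=29: (idle)
t=30: (idle)
t=31: (idle)
t=32: (idle)

running at tick 6 = D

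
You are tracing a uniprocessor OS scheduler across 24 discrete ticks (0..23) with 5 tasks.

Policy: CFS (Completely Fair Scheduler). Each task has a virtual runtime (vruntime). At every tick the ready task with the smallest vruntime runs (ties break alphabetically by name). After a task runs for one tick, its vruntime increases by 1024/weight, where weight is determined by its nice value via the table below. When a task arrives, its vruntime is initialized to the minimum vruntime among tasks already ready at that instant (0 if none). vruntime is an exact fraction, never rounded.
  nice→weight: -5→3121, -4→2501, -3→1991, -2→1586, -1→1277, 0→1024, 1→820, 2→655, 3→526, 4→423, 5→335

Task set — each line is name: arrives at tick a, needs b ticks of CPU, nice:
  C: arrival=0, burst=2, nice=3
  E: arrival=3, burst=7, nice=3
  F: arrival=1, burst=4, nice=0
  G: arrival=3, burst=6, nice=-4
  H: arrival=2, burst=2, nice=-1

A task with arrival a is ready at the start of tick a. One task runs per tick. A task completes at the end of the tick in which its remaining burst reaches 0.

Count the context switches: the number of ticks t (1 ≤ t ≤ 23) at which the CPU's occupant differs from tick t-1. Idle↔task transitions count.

t=0: vr[C=0] → run C
t=1: vr[C=512/263 F=512/263] → run C
t=2: vr[F=512/263 H=512/263] → run F
t=3: vr[E=512/263 F=775/263 G=512/263 H=512/263] → run E
t=4: vr[E=1024/263 F=775/263 G=512/263 H=512/263] → run G
t=5: vr[E=1024/263 F=775/263 G=1549824/657763 H=512/263] → run H
t=6: vr[E=1024/263 F=775/263 G=1549824/657763 H=923136/335851] → run G
t=7: vr[E=1024/263 F=775/263 G=1819136/657763 H=923136/335851] → run H
t=8: vr[E=1024/263 F=775/263 G=1819136/657763] → run G
t=9: vr[E=1024/263 F=775/263 G=2088448/657763] → run F
t=10: vr[E=1024/263 F=1038/263 G=2088448/657763] → run G
t=11: vr[E=1024/263 F=1038/263 G=2357760/657763] → run G
t=12: vr[E=1024/263 F=1038/263 G=2627072/657763] → run E
t=13: vr[E=1536/263 F=1038/263 G=2627072/657763] → run F
t=14: vr[E=1536/263 F=1301/263 G=2627072/657763] → run G
t=15: vr[E=1536/263 F=1301/263] → run F
t=16: vr[E=1536/263] → run E
t=17: vr[E=2048/263] → run E
t=18: vr[E=2560/263] → run E
t=19: vr[E=3072/263] → run E
t=20: vr[E=3584/263] → run E
t=21: (idle)
t=22: (idle)
t=23: (idle)

context switches = 15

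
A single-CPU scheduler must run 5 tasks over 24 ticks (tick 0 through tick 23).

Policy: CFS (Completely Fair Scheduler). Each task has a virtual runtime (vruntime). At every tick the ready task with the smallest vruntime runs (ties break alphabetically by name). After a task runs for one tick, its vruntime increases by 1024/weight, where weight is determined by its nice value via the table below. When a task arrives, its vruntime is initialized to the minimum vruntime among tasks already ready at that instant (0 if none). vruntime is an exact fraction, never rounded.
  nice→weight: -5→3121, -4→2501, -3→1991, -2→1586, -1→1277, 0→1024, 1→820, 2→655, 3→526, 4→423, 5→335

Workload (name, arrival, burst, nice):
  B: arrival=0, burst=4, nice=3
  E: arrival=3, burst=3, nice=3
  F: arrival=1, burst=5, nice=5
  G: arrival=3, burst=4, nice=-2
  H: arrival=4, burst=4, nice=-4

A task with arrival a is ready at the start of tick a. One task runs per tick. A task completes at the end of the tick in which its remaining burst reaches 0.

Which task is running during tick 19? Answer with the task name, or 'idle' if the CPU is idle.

running at tick 19 = F

t=0: vr[B=0] → run B
t=1: vr[B=512/263 F=512/263] → run B
t=2: vr[B=1024/263 F=512/263] → run F
t=3: vr[B=1024/263 E=1024/263 F=440832/88105 G=1024/263] → run B
t=4: vr[B=1536/263 E=1024/263 F=440832/88105 G=1024/263 H=1024/263] → run E
t=5: vr[B=1536/263 E=1536/263 F=440832/88105 G=1024/263 H=1024/263] → run G
t=6: vr[B=1536/263 E=1536/263 F=440832/88105 G=946688/208559 H=1024/263] → run H
t=7: vr[B=1536/263 E=1536/263 F=440832/88105 G=946688/208559 H=2830336/657763] → run H
t=8: vr[B=1536/263 E=1536/263 F=440832/88105 G=946688/208559 H=3099648/657763] → run G
t=9: vr[B=1536/263 E=1536/263 F=440832/88105 G=1081344/208559 H=3099648/657763] → run H
t=10: vr[B=1536/263 E=1536/263 F=440832/88105 G=1081344/208559 H=3368960/657763] → run F
t=11: vr[B=1536/263 E=1536/263 F=710144/88105 G=1081344/208559 H=3368960/657763] → run H
t=12: vr[B=1536/263 E=1536/263 F=710144/88105 G=1081344/208559] → run G
t=13: vr[B=1536/263 E=1536/263 F=710144/88105 G=1216000/208559] → run G
t=14: vr[B=1536/263 E=1536/263 F=710144/88105] → run B
t=15: vr[E=1536/263 F=710144/88105] → run E
t=16: vr[E=2048/263 F=710144/88105] → run E
t=17: vr[F=710144/88105] → run F
t=18: vr[F=979456/88105] → run F
t=19: vr[F=1248768/88105] → run F
t=20: (idle)
t=21: (idle)
t=22: (idle)
t=23: (idle)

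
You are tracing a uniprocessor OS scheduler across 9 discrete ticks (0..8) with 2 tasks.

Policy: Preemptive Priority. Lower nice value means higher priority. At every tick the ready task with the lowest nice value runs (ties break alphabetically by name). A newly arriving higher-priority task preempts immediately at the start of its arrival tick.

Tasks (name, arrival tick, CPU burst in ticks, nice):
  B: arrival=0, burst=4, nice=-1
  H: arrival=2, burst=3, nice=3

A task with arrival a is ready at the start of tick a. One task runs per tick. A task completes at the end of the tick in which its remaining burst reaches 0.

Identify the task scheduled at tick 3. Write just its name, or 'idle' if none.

running at tick 3 = B

t=0: ready={B} → run B
t=1: ready={B} → run B
t=2: ready={B,H} → run B
t=3: ready={B,H} → run B
t=4: ready={H} → run H
t=5: ready={H} → run H
t=6: ready={H} → run H
t=7: (idle)
t=8: (idle)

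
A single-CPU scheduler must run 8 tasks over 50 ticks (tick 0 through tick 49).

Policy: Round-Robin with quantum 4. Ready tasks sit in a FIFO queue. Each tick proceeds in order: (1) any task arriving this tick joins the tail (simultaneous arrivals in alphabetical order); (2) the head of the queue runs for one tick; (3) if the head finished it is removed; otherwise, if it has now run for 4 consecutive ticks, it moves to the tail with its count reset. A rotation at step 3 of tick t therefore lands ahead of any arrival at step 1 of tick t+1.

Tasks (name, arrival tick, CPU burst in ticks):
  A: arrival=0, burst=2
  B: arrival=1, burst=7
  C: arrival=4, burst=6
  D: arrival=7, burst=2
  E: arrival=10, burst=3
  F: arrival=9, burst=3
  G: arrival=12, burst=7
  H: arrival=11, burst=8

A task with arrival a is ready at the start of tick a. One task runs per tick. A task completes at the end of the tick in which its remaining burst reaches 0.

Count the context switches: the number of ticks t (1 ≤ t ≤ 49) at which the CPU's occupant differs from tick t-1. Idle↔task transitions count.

context switches = 12

t=0: queue=[A] q_used=0 → run A
t=1: queue=[A,B] q_used=1 → run A
t=2: queue=[B] q_used=0 → run B
t=3: queue=[B] q_used=1 → run B
t=4: queue=[B,C] q_used=2 → run B
t=5: queue=[B,C] q_used=3 → run B
t=6: queue=[C,B] q_used=0 → run C
t=7: queue=[C,B,D] q_used=1 → run C
t=8: queue=[C,B,D] q_used=2 → run C
t=9: queue=[C,B,D,F] q_used=3 → run C
t=10: queue=[B,D,F,C,E] q_used=0 → run B
t=11: queue=[B,D,F,C,E,H] q_used=1 → run B
t=12: queue=[B,D,F,C,E,H,G] q_used=2 → run B
t=13: queue=[D,F,C,E,H,G] q_used=0 → run D
t=14: queue=[D,F,C,E,H,G] q_used=1 → run D
t=15: queue=[F,C,E,H,G] q_used=0 → run F
t=16: queue=[F,C,E,H,G] q_used=1 → run F
t=17: queue=[F,C,E,H,G] q_used=2 → run F
t=18: queue=[C,E,H,G] q_used=0 → run C
t=19: queue=[C,E,H,G] q_used=1 → run C
t=20: queue=[E,H,G] q_used=0 → run E
t=21: queue=[E,H,G] q_used=1 → run E
t=22: queue=[E,H,G] q_used=2 → run E
t=23: queue=[H,G] q_used=0 → run H
t=24: queue=[H,G] q_used=1 → run H
t=25: queue=[H,G] q_used=2 → run H
t=26: queue=[H,G] q_used=3 → run H
t=27: queue=[G,H] q_used=0 → run G
t=28: queue=[G,H] q_used=1 → run G
t=29: queue=[G,H] q_used=2 → run G
t=30: queue=[G,H] q_used=3 → run G
t=31: queue=[H,G] q_used=0 → run H
t=32: queue=[H,G] q_used=1 → run H
t=33: queue=[H,G] q_used=2 → run H
t=34: queue=[H,G] q_used=3 → run H
t=35: queue=[G] q_used=0 → run G
t=36: queue=[G] q_used=1 → run G
t=37: queue=[G] q_used=2 → run G
t=38: (idle)
t=39: (idle)
t=40: (idle)
t=41: (idle)
t=42: (idle)
t=43: (idle)
t=44: (idle)
t=45: (idle)
t=46: (idle)
t=47: (idle)
t=48: (idle)
t=49: (idle)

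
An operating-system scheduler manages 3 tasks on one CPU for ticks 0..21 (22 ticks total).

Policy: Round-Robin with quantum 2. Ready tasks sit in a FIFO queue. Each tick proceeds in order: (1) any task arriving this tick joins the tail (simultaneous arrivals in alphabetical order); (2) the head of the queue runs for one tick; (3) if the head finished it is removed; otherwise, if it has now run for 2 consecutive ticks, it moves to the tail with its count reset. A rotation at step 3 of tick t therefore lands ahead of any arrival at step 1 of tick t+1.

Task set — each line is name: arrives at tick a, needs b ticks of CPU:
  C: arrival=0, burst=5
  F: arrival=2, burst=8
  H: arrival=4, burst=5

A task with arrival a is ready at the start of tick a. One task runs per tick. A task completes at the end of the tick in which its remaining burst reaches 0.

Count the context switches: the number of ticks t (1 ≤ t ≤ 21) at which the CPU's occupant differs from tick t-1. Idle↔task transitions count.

t=0: queue=[C] q_used=0 → run C
t=1: queue=[C] q_used=1 → run C
t=2: queue=[C,F] q_used=0 → run C
t=3: queue=[C,F] q_used=1 → run C
t=4: queue=[F,C,H] q_used=0 → run F
t=5: queue=[F,C,H] q_used=1 → run F
t=6: queue=[C,H,F] q_used=0 → run C
t=7: queue=[H,F] q_used=0 → run H
t=8: queue=[H,F] q_used=1 → run H
t=9: queue=[F,H] q_used=0 → run F
t=10: queue=[F,H] q_used=1 → run F
t=11: queue=[H,F] q_used=0 → run H
t=12: queue=[H,F] q_used=1 → run H
t=13: queue=[F,H] q_used=0 → run F
t=14: queue=[F,H] q_used=1 → run F
t=15: queue=[H,F] q_used=0 → run H
t=16: queue=[F] q_used=0 → run F
t=17: queue=[F] q_used=1 → run F
t=18: (idle)
t=19: (idle)
t=20: (idle)
t=21: (idle)

context switches = 9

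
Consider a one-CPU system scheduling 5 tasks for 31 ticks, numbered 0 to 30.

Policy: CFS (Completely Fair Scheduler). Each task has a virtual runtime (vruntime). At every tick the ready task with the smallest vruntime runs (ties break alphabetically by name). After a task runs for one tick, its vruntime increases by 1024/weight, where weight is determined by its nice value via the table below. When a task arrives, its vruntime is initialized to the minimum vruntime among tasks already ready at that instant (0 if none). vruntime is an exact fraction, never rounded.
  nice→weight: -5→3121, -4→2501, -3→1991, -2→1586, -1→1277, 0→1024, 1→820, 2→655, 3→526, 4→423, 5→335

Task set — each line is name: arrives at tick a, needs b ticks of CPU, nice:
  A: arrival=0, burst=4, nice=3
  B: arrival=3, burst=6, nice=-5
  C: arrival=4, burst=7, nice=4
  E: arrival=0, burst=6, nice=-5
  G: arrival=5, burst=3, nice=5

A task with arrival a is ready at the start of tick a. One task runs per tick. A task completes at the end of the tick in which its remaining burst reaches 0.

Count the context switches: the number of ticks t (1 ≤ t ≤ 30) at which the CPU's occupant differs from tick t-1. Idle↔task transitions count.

t=0: vr[A=0 E=0] → run A
t=1: vr[A=512/263 E=0] → run E
t=2: vr[A=512/263 E=1024/3121] → run E
t=3: vr[A=512/263 B=2048/3121 E=2048/3121] → run B
t=4: vr[A=512/263 B=3072/3121 C=2048/3121 E=2048/3121] → run C
t=5: vr[A=512/263 B=3072/3121 C=4062208/1320183 E=2048/3121 G=2048/3121] → run E
t=6: vr[A=512/263 B=3072/3121 C=4062208/1320183 E=3072/3121 G=2048/3121] → run G
t=7: vr[A=512/263 B=3072/3121 C=4062208/1320183 E=3072/3121 G=3881984/1045535] → run B
t=8: vr[A=512/263 B=4096/3121 C=4062208/1320183 E=3072/3121 G=3881984/1045535] → run E
t=9: vr[A=512/263 B=4096/3121 C=4062208/1320183 E=4096/3121 G=3881984/1045535] → run B
t=10: vr[A=512/263 B=5120/3121 C=4062208/1320183 E=4096/3121 G=3881984/1045535] → run E
t=11: vr[A=512/263 B=5120/3121 C=4062208/1320183 E=5120/3121 G=3881984/1045535] → run B
t=12: vr[A=512/263 B=6144/3121 C=4062208/1320183 E=5120/3121 G=3881984/1045535] → run E
t=13: vr[A=512/263 B=6144/3121 C=4062208/1320183 G=3881984/1045535] → run A
t=14: vr[A=1024/263 B=6144/3121 C=4062208/1320183 G=3881984/1045535] → run B
t=15: vr[A=1024/263 B=7168/3121 C=4062208/1320183 G=3881984/1045535] → run B
t=16: vr[A=1024/263 C=4062208/1320183 G=3881984/1045535] → run C
t=17: vr[A=1024/263 C=7258112/1320183 G=3881984/1045535] → run G
t=18: vr[A=1024/263 C=7258112/1320183 G=7077888/1045535] → run A
t=19: vr[A=1536/263 C=7258112/1320183 G=7077888/1045535] → run C
t=20: vr[A=1536/263 C=3484672/440061 G=7077888/1045535] → run A
t=21: vr[C=3484672/440061 G=7077888/1045535] → run G
t=22: vr[C=3484672/440061] → run C
t=23: vr[C=13649920/1320183] → run C
t=24: vr[C=16845824/1320183] → run C
t=25: vr[C=6680576/440061] → run C
t=26: (idle)
t=27: (idle)
t=28: (idle)
t=29: (idle)
t=30: (idle)

context switches = 21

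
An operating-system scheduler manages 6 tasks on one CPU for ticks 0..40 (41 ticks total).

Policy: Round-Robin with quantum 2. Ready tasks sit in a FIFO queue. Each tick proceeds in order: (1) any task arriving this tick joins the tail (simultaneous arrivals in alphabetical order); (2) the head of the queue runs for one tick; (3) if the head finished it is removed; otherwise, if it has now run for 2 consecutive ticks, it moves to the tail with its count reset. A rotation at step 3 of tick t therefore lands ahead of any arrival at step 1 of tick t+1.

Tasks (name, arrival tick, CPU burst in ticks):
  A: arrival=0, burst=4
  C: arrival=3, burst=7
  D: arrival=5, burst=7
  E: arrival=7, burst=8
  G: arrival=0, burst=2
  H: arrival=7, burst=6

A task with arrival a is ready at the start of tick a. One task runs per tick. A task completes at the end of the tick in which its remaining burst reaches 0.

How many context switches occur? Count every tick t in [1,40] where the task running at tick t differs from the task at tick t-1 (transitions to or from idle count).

t=0: queue=[A,G] q_used=0 → run A
t=1: queue=[A,G] q_used=1 → run A
t=2: queue=[G,A] q_used=0 → run G
t=3: queue=[G,A,C] q_used=1 → run G
t=4: queue=[A,C] q_used=0 → run A
t=5: queue=[A,C,D] q_used=1 → run A
t=6: queue=[C,D] q_used=0 → run C
t=7: queue=[C,D,E,H] q_used=1 → run C
t=8: queue=[D,E,H,C] q_used=0 → run D
t=9: queue=[D,E,H,C] q_used=1 → run D
t=10: queue=[E,H,C,D] q_used=0 → run E
t=11: queue=[E,H,C,D] q_used=1 → run E
t=12: queue=[H,C,D,E] q_used=0 → run H
t=13: queue=[H,C,D,E] q_used=1 → run H
t=14: queue=[C,D,E,H] q_used=0 → run C
t=15: queue=[C,D,E,H] q_used=1 → run C
t=16: queue=[D,E,H,C] q_used=0 → run D
t=17: queue=[D,E,H,C] q_used=1 → run D
t=18: queue=[E,H,C,D] q_used=0 → run E
t=19: queue=[E,H,C,D] q_used=1 → run E
t=20: queue=[H,C,D,E] q_used=0 → run H
t=21: queue=[H,C,D,E] q_used=1 → run H
t=22: queue=[C,D,E,H] q_used=0 → run C
t=23: queue=[C,D,E,H] q_used=1 → run C
t=24: queue=[D,E,H,C] q_used=0 → run D
t=25: queue=[D,E,H,C] q_used=1 → run D
t=26: queue=[E,H,C,D] q_used=0 → run E
t=27: queue=[E,H,C,D] q_used=1 → run E
t=28: queue=[H,C,D,E] q_used=0 → run H
t=29: queue=[H,C,D,E] q_used=1 → run H
t=30: queue=[C,D,E] q_used=0 → run C
t=31: queue=[D,E] q_used=0 → run D
t=32: queue=[E] q_used=0 → run E
t=33: queue=[E] q_used=1 → run E
t=34: (idle)
t=35: (idle)
t=36: (idle)
t=37: (idle)
t=38: (idle)
t=39: (idle)
t=40: (idle)

context switches = 18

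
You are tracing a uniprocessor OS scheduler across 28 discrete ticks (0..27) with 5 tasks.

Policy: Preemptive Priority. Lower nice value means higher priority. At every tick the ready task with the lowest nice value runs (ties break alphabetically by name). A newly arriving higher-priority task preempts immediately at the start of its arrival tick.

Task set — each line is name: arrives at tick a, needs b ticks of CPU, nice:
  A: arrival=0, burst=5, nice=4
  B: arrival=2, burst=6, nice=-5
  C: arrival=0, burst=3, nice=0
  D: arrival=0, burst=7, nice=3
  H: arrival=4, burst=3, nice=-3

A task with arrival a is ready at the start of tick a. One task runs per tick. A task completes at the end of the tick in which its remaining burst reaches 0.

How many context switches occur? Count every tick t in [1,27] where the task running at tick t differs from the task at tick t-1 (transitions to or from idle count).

context switches = 6

t=0: ready={A,C,D} → run C
t=1: ready={A,C,D} → run C
t=2: ready={A,B,C,D} → run B
t=3: ready={A,B,C,D} → run B
t=4: ready={A,B,C,D,H} → run B
t=5: ready={A,B,C,D,H} → run B
t=6: ready={A,B,C,D,H} → run B
t=7: ready={A,B,C,D,H} → run B
t=8: ready={A,C,D,H} → run H
t=9: ready={A,C,D,H} → run H
t=10: ready={A,C,D,H} → run H
t=11: ready={A,C,D} → run C
t=12: ready={A,D} → run D
t=13: ready={A,D} → run D
t=14: ready={A,D} → run D
t=15: ready={A,D} → run D
t=16: ready={A,D} → run D
t=17: ready={A,D} → run D
t=18: ready={A,D} → run D
t=19: ready={A} → run A
t=20: ready={A} → run A
t=21: ready={A} → run A
t=22: ready={A} → run A
t=23: ready={A} → run A
t=24: (idle)
t=25: (idle)
t=26: (idle)
t=27: (idle)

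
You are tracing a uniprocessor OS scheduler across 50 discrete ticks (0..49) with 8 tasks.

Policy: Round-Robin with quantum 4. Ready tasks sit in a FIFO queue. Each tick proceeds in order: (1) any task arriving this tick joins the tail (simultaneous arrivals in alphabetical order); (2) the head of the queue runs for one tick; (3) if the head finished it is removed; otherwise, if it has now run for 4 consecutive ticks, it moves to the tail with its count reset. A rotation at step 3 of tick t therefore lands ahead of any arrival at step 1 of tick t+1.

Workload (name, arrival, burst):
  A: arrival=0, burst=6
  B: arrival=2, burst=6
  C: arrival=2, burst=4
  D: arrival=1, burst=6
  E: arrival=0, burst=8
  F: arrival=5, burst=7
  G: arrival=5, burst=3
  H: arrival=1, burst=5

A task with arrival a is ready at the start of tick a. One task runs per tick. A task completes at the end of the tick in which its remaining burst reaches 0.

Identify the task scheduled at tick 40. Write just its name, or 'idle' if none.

running at tick 40 = B

t=0: queue=[A,E] q_used=0 → run A
t=1: queue=[A,E,D,H] q_used=1 → run A
t=2: queue=[A,E,D,H,B,C] q_used=2 → run A
t=3: queue=[A,E,D,H,B,C] q_used=3 → run A
t=4: queue=[E,D,H,B,C,A] q_used=0 → run E
t=5: queue=[E,D,H,B,C,A,F,G] q_used=1 → run E
t=6: queue=[E,D,H,B,C,A,F,G] q_used=2 → run E
t=7: queue=[E,D,H,B,C,A,F,G] q_used=3 → run E
t=8: queue=[D,H,B,C,A,F,G,E] q_used=0 → run D
t=9: queue=[D,H,B,C,A,F,G,E] q_used=1 → run D
t=10: queue=[D,H,B,C,A,F,G,E] q_used=2 → run D
t=11: queue=[D,H,B,C,A,F,G,E] q_used=3 → run D
t=12: queue=[H,B,C,A,F,G,E,D] q_used=0 → run H
t=13: queue=[H,B,C,A,F,G,E,D] q_used=1 → run H
t=14: queue=[H,B,C,A,F,G,E,D] q_used=2 → run H
t=15: queue=[H,B,C,A,F,G,E,D] q_used=3 → run H
t=16: queue=[B,C,A,F,G,E,D,H] q_used=0 → run B
t=17: queue=[B,C,A,F,G,E,D,H] q_used=1 → run B
t=18: queue=[B,C,A,F,G,E,D,H] q_used=2 → run B
t=19: queue=[B,C,A,F,G,E,D,H] q_used=3 → run B
t=20: queue=[C,A,F,G,E,D,H,B] q_used=0 → run C
t=21: queue=[C,A,F,G,E,D,H,B] q_used=1 → run C
t=22: queue=[C,A,F,G,E,D,H,B] q_used=2 → run C
t=23: queue=[C,A,F,G,E,D,H,B] q_used=3 → run C
t=24: queue=[A,F,G,E,D,H,B] q_used=0 → run A
t=25: queue=[A,F,G,E,D,H,B] q_used=1 → run A
t=26: queue=[F,G,E,D,H,B] q_used=0 → run F
t=27: queue=[F,G,E,D,H,B] q_used=1 → run F
t=28: queue=[F,G,E,D,H,B] q_used=2 → run F
t=29: queue=[F,G,E,D,H,B] q_used=3 → run F
t=30: queue=[G,E,D,H,B,F] q_used=0 → run G
t=31: queue=[G,E,D,H,B,F] q_used=1 → run G
t=32: queue=[G,E,D,H,B,F] q_used=2 → run G
t=33: queue=[E,D,H,B,F] q_used=0 → run E
t=34: queue=[E,D,H,B,F] q_used=1 → run E
t=35: queue=[E,D,H,B,F] q_used=2 → run E
t=36: queue=[E,D,H,B,F] q_used=3 → run E
t=37: queue=[D,H,B,F] q_used=0 → run D
t=38: queue=[D,H,B,F] q_used=1 → run D
t=39: queue=[H,B,F] q_used=0 → run H
t=40: queue=[B,F] q_used=0 → run B
t=41: queue=[B,F] q_used=1 → run B
t=42: queue=[F] q_used=0 → run F
t=43: queue=[F] q_used=1 → run F
t=44: queue=[F] q_used=2 → run F
t=45: (idle)
t=46: (idle)
t=47: (idle)
t=48: (idle)
t=49: (idle)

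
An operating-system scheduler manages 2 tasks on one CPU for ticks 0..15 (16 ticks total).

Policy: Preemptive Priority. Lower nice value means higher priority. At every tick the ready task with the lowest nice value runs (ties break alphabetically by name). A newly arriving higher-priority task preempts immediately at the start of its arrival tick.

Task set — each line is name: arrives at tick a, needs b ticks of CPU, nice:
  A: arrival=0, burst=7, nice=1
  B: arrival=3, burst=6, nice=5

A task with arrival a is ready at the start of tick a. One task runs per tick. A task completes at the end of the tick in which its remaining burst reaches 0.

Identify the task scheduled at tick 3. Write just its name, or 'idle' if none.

running at tick 3 = A

t=0: ready={A} → run A
t=1: ready={A} → run A
t=2: ready={A} → run A
t=3: ready={A,B} → run A
t=4: ready={A,B} → run A
t=5: ready={A,B} → run A
t=6: ready={A,B} → run A
t=7: ready={B} → run B
t=8: ready={B} → run B
t=9: ready={B} → run B
t=10: ready={B} → run B
t=11: ready={B} → run B
t=12: ready={B} → run B
t=13: (idle)
t=14: (idle)
t=15: (idle)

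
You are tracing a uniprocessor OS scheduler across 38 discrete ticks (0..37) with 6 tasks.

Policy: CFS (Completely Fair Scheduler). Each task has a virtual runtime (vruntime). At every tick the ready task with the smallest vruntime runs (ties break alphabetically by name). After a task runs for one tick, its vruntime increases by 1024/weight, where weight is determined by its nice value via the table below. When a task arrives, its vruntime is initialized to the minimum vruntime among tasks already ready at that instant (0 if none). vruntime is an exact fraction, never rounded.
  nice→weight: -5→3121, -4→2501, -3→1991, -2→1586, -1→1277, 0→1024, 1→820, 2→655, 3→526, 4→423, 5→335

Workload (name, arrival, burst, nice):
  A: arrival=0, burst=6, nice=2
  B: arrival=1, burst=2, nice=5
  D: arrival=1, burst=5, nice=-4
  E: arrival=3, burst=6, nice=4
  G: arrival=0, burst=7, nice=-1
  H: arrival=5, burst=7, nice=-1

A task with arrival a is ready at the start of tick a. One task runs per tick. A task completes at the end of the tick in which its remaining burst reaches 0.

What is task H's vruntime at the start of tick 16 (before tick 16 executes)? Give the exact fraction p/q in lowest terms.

t=0: vr[A=0 G=0] → run A
t=1: vr[A=1024/655 B=0 D=0 G=0] → run B
t=2: vr[A=1024/655 B=1024/335 D=0 G=0] → run D
t=3: vr[A=1024/655 B=1024/335 D=1024/2501 E=0 G=0] → run E
t=4: vr[A=1024/655 B=1024/335 D=1024/2501 E=1024/423 G=0] → run G
t=5: vr[A=1024/655 B=1024/335 D=1024/2501 E=1024/423 G=1024/1277 H=1024/2501] → run D
t=6: vr[A=1024/655 B=1024/335 D=2048/2501 E=1024/423 G=1024/1277 H=1024/2501] → run H
t=7: vr[A=1024/655 B=1024/335 D=2048/2501 E=1024/423 G=1024/1277 H=3868672/3193777] → run G
t=8: vr[A=1024/655 B=1024/335 D=2048/2501 E=1024/423 G=2048/1277 H=3868672/3193777] → run D
t=9: vr[A=1024/655 B=1024/335 D=3072/2501 E=1024/423 G=2048/1277 H=3868672/3193777] → run H
t=10: vr[A=1024/655 B=1024/335 D=3072/2501 E=1024/423 G=2048/1277 H=6429696/3193777] → run D
t=11: vr[A=1024/655 B=1024/335 D=4096/2501 E=1024/423 G=2048/1277 H=6429696/3193777] → run A
t=12: vr[A=2048/655 B=1024/335 D=4096/2501 E=1024/423 G=2048/1277 H=6429696/3193777] → run G
t=13: vr[A=2048/655 B=1024/335 D=4096/2501 E=1024/423 G=3072/1277 H=6429696/3193777] → run D
t=14: vr[A=2048/655 B=1024/335 E=1024/423 G=3072/1277 H=6429696/3193777] → run H
t=15: vr[A=2048/655 B=1024/335 E=1024/423 G=3072/1277 H=8990720/3193777] → run G
t=16: vr[A=2048/655 B=1024/335 E=1024/423 G=4096/1277 H=8990720/3193777] → run E
t=17: vr[A=2048/655 B=1024/335 E=2048/423 G=4096/1277 H=8990720/3193777] → run H
t=18: vr[A=2048/655 B=1024/335 E=2048/423 G=4096/1277 H=11551744/3193777] → run B
t=19: vr[A=2048/655 E=2048/423 G=4096/1277 H=11551744/3193777] → run A
t=20: vr[A=3072/655 E=2048/423 G=4096/1277 H=11551744/3193777] → run G
t=21: vr[A=3072/655 E=2048/423 G=5120/1277 H=11551744/3193777] → run H
t=22: vr[A=3072/655 E=2048/423 G=5120/1277 H=14112768/3193777] → run G
t=23: vr[A=3072/655 E=2048/423 G=6144/1277 H=14112768/3193777] → run H
t=24: vr[A=3072/655 E=2048/423 G=6144/1277 H=16673792/3193777] → run A
t=25: vr[A=4096/655 E=2048/423 G=6144/1277 H=16673792/3193777] → run G
t=26: vr[A=4096/655 E=2048/423 H=16673792/3193777] → run E
t=27: vr[A=4096/655 E=1024/141 H=16673792/3193777] → run H
t=28: vr[A=4096/655 E=1024/141] → run A
t=29: vr[A=1024/131 E=1024/141] → run E
t=30: vr[A=1024/131 E=4096/423] → run A
t=31: vr[E=4096/423] → run E
t=32: vr[E=5120/423] → run E
t=33: (idle)
t=34: (idle)
t=35: (idle)
t=36: (idle)
t=37: (idle)

vruntime(H, start of tick 16) = 8990720/3193777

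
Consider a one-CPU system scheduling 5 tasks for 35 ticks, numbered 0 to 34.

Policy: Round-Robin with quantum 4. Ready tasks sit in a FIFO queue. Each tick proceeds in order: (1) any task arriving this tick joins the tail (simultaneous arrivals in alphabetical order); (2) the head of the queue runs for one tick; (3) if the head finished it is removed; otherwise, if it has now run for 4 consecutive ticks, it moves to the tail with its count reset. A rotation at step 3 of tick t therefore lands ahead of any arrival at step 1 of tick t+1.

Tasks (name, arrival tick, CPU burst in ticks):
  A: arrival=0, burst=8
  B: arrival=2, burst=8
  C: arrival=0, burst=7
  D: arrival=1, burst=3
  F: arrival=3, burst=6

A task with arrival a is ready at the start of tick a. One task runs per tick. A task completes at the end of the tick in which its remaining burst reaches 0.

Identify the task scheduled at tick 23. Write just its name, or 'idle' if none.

t=0: queue=[A,C] q_used=0 → run A
t=1: queue=[A,C,D] q_used=1 → run A
t=2: queue=[A,C,D,B] q_used=2 → run A
t=3: queue=[A,C,D,B,F] q_used=3 → run A
t=4: queue=[C,D,B,F,A] q_used=0 → run C
t=5: queue=[C,D,B,F,A] q_used=1 → run C
t=6: queue=[C,D,B,F,A] q_used=2 → run C
t=7: queue=[C,D,B,F,A] q_used=3 → run C
t=8: queue=[D,B,F,A,C] q_used=0 → run D
t=9: queue=[D,B,F,A,C] q_used=1 → run D
t=10: queue=[D,B,F,A,C] q_used=2 → run D
t=11: queue=[B,F,A,C] q_used=0 → run B
t=12: queue=[B,F,A,C] q_used=1 → run B
t=13: queue=[B,F,A,C] q_used=2 → run B
t=14: queue=[B,F,A,C] q_used=3 → run B
t=15: queue=[F,A,C,B] q_used=0 → run F
t=16: queue=[F,A,C,B] q_used=1 → run F
t=17: queue=[F,A,C,B] q_used=2 → run F
t=18: queue=[F,A,C,B] q_used=3 → run F
t=19: queue=[A,C,B,F] q_used=0 → run A
t=20: queue=[A,C,B,F] q_used=1 → run A
t=21: queue=[A,C,B,F] q_used=2 → run A
t=22: queue=[A,C,B,F] q_used=3 → run A
t=23: queue=[C,B,F] q_used=0 → run C
t=24: queue=[C,B,F] q_used=1 → run C
t=25: queue=[C,B,F] q_used=2 → run C
t=26: queue=[B,F] q_used=0 → run B
t=27: queue=[B,F] q_used=1 → run B
t=28: queue=[B,F] q_used=2 → run B
t=29: queue=[B,F] q_used=3 → run B
t=30: queue=[F] q_used=0 → run F
t=31: queue=[F] q_used=1 → run F
t=32: (idle)
t=33: (idle)
t=34: (idle)

running at tick 23 = C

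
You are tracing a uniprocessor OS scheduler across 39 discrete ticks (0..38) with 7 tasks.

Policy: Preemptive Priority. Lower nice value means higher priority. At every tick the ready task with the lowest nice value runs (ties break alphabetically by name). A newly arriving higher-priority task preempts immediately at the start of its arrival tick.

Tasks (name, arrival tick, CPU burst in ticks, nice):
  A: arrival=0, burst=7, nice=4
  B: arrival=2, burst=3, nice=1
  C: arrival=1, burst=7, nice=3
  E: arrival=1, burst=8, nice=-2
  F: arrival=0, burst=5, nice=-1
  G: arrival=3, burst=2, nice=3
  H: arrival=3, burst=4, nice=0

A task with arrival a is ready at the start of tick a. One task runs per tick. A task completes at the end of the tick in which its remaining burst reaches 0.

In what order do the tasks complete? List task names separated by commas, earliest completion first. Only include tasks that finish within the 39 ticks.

t=0: ready={A,F} → run F
t=1: ready={A,C,E,F} → run E
t=2: ready={A,B,C,E,F} → run E
t=3: ready={A,B,C,E,F,G,H} → run E
t=4: ready={A,B,C,E,F,G,H} → run E
t=5: ready={A,B,C,E,F,G,H} → run E
t=6: ready={A,B,C,E,F,G,H} → run E
t=7: ready={A,B,C,E,F,G,H} → run E
t=8: ready={A,B,C,E,F,G,H} → run E
t=9: ready={A,B,C,F,G,H} → run F
t=10: ready={A,B,C,F,G,H} → run F
t=11: ready={A,B,C,F,G,H} → run F
t=12: ready={A,B,C,F,G,H} → run F
t=13: ready={A,B,C,G,H} → run H
t=14: ready={A,B,C,G,H} → run H
t=15: ready={A,B,C,G,H} → run H
t=16: ready={A,B,C,G,H} → run H
t=17: ready={A,B,C,G} → run B
t=18: ready={A,B,C,G} → run B
t=19: ready={A,B,C,G} → run B
t=20: ready={A,C,G} → run C
t=21: ready={A,C,G} → run C
t=22: ready={A,C,G} → run C
t=23: ready={A,C,G} → run C
t=24: ready={A,C,G} → run C
t=25: ready={A,C,G} → run C
t=26: ready={A,C,G} → run C
t=27: ready={A,G} → run G
t=28: ready={A,G} → run G
t=29: ready={A} → run A
t=30: ready={A} → run A
t=31: ready={A} → run A
t=32: ready={A} → run A
t=33: ready={A} → run A
t=34: ready={A} → run A
t=35: ready={A} → run A
t=36: (idle)
t=37: (idle)
t=38: (idle)

completion order = E, F, H, B, C, G, A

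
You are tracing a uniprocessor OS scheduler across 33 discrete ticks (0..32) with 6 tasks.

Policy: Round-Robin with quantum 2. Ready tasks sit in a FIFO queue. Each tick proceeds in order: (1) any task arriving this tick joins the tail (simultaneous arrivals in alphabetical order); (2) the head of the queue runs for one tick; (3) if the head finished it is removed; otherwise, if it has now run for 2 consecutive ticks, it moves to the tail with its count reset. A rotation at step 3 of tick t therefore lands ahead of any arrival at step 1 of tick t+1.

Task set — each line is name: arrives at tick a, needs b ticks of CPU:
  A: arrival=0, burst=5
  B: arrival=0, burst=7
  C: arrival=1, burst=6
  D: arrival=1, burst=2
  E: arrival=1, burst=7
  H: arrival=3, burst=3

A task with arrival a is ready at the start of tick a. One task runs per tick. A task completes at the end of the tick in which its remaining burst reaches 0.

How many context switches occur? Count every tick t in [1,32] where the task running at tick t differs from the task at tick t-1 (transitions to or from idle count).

t=0: queue=[A,B] q_used=0 → run A
t=1: queue=[A,B,C,D,E] q_used=1 → run A
t=2: queue=[B,C,D,E,A] q_used=0 → run B
t=3: queue=[B,C,D,E,A,H] q_used=1 → run B
t=4: queue=[C,D,E,A,H,B] q_used=0 → run C
t=5: queue=[C,D,E,A,H,B] q_used=1 → run C
t=6: queue=[D,E,A,H,B,C] q_used=0 → run D
t=7: queue=[D,E,A,H,B,C] q_used=1 → run D
t=8: queue=[E,A,H,B,C] q_used=0 → run E
t=9: queue=[E,A,H,B,C] q_used=1 → run E
t=10: queue=[A,H,B,C,E] q_used=0 → run A
t=11: queue=[A,H,B,C,E] q_used=1 → run A
t=12: queue=[H,B,C,E,A] q_used=0 → run H
t=13: queue=[H,B,C,E,A] q_used=1 → run H
t=14: queue=[B,C,E,A,H] q_used=0 → run B
t=15: queue=[B,C,E,A,H] q_used=1 → run B
t=16: queue=[C,E,A,H,B] q_used=0 → run C
t=17: queue=[C,E,A,H,B] q_used=1 → run C
t=18: queue=[E,A,H,B,C] q_used=0 → run E
t=19: queue=[E,A,H,B,C] q_used=1 → run E
t=20: queue=[A,H,B,C,E] q_used=0 → run A
t=21: queue=[H,B,C,E] q_used=0 → run H
t=22: queue=[B,C,E] q_used=0 → run B
t=23: queue=[B,C,E] q_used=1 → run B
t=24: queue=[C,E,B] q_used=0 → run C
t=25: queue=[C,E,B] q_used=1 → run C
t=26: queue=[E,B] q_used=0 → run E
t=27: queue=[E,B] q_used=1 → run E
t=28: queue=[B,E] q_used=0 → run B
t=29: queue=[E] q_used=0 → run E
t=30: (idle)
t=31: (idle)
t=32: (idle)

context switches = 17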